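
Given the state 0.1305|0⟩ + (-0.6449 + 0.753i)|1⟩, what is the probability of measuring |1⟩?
0.9829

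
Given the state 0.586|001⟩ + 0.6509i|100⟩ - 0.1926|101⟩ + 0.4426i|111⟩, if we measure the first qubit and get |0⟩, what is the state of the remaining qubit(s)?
|01⟩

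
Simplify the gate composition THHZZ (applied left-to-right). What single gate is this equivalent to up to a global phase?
T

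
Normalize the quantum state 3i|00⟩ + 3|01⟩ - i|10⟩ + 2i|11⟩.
0.6255i|00⟩ + 0.6255|01⟩ - 0.2085i|10⟩ + 0.417i|11⟩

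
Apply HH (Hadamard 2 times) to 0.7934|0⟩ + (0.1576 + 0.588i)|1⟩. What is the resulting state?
0.7934|0⟩ + (0.1576 + 0.588i)|1⟩

H² = I, so an even number of Hadamards cancels: H^2 = I and the state is unchanged.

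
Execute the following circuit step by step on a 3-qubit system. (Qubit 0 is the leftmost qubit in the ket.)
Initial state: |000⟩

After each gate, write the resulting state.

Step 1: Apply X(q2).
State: |001⟩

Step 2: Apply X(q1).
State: |011⟩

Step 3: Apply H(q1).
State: 1/√2|001⟩ - 1/√2|011⟩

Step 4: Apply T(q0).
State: 1/√2|001⟩ - 1/√2|011⟩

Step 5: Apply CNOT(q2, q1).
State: -1/√2|001⟩ + 1/√2|011⟩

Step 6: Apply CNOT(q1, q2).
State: -1/√2|001⟩ + 1/√2|010⟩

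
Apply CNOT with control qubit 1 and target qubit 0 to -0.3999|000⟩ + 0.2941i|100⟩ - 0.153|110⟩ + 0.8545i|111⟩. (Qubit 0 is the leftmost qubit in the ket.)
-0.3999|000⟩ - 0.153|010⟩ + 0.8545i|011⟩ + 0.2941i|100⟩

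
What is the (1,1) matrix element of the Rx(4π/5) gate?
0.309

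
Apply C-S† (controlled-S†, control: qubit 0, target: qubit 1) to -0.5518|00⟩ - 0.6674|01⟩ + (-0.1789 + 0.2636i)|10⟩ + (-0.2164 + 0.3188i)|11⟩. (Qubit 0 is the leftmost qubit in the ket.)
-0.5518|00⟩ - 0.6674|01⟩ + (-0.1789 + 0.2636i)|10⟩ + (0.3188 + 0.2164i)|11⟩

C-S† leaves the control-|0⟩ kets |00⟩, |01⟩ unchanged and applies S† to qubit 1 on the control-|1⟩ pair (|10⟩, |11⟩).
S† = [[1, 0], [0, -i]].
With a = amp(|10⟩) = (-0.1789 + 0.2636i) and b = amp(|11⟩) = (-0.2164 + 0.3188i):
new amp(|10⟩) = (1)·a = (-0.1789 + 0.2636i)
new amp(|11⟩) = (-i)·b = (0.3188 + 0.2164i)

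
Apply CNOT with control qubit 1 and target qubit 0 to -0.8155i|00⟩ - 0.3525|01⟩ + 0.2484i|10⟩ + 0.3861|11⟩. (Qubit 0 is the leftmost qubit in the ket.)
-0.8155i|00⟩ + 0.3861|01⟩ + 0.2484i|10⟩ - 0.3525|11⟩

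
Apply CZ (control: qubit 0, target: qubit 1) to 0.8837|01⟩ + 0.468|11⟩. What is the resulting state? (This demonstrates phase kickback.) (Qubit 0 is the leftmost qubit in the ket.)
0.8837|01⟩ - 0.468|11⟩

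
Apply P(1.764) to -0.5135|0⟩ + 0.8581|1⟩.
-0.5135|0⟩ + (-0.1648 + 0.8421i)|1⟩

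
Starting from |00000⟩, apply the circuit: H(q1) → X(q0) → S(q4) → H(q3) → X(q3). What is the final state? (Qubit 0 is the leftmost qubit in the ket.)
1/2|10000⟩ + 1/2|10010⟩ + 1/2|11000⟩ + 1/2|11010⟩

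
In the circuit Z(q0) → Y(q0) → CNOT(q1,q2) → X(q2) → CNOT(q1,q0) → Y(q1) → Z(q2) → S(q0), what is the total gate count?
8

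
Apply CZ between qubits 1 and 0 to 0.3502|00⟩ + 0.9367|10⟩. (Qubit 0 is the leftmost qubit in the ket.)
0.3502|00⟩ + 0.9367|10⟩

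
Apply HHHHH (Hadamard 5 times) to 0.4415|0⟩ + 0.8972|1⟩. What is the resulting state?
0.9466|0⟩ - 0.3222|1⟩

H² = I, so H^5 = H: a single Hadamard. With (a, b) = (0.4415, 0.8972), H gives ((a + b)/√2, (a − b)/√2) = (0.9466, -0.3222).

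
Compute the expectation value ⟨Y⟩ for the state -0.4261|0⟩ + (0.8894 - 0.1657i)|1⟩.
0.1412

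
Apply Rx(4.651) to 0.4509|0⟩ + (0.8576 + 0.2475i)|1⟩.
(-0.1286 - 0.6247i)|0⟩ + (-0.5875 - 0.498i)|1⟩

Rx(4.651) = [[cos(θ/2), −i·sin(θ/2)], [−i·sin(θ/2), cos(θ/2)]]; θ = 4.651, cos(θ/2) ≈ -0.685073, sin(θ/2) ≈ 0.728475.
With a = amp(|0⟩) = 0.4509 and b = amp(|1⟩) = (0.8576 + 0.2475i):
new amp(|0⟩) = (-0.685073)·a + (-0.728475i)·b = (-0.1286 - 0.6247i)
new amp(|1⟩) = (-0.728475i)·a + (-0.685073)·b = (-0.5875 - 0.498i)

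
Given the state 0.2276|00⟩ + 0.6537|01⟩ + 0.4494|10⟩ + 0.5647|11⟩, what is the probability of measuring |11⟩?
0.3189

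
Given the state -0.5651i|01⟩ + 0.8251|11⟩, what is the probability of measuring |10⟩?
0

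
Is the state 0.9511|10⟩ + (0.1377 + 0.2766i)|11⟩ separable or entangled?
Separable

Writing the state as a|00⟩ + b|01⟩ + c|10⟩ + d|11⟩, it is a product state iff ad − bc = 0.
Here (a, b, c, d) = (0, 0, 0.9511, (0.1377 + 0.2766i)): ad − bc = (0)(0.1377 + 0.2766i) − (0)(0.9511) = 0, so the state is separable.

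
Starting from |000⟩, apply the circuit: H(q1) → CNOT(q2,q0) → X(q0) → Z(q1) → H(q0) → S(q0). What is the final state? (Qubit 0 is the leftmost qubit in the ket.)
1/2|000⟩ - 1/2|010⟩ - (1/2)i|100⟩ + (1/2)i|110⟩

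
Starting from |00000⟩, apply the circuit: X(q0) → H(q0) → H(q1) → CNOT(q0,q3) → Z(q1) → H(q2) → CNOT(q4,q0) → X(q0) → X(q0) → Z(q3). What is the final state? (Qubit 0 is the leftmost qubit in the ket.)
1/√8|00000⟩ + 1/√8|00100⟩ - 1/√8|01000⟩ - 1/√8|01100⟩ + 1/√8|10010⟩ + 1/√8|10110⟩ - 1/√8|11010⟩ - 1/√8|11110⟩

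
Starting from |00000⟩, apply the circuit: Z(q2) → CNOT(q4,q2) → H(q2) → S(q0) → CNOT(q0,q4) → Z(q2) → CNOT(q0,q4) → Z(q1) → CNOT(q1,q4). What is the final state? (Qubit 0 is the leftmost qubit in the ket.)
1/√2|00000⟩ - 1/√2|00100⟩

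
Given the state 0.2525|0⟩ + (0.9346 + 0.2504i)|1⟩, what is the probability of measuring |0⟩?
0.06376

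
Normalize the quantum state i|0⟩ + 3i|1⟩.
0.3162i|0⟩ + 0.9487i|1⟩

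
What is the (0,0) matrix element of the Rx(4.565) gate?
-0.6531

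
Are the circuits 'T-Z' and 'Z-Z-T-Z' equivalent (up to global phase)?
Yes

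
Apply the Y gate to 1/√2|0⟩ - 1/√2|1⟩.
(1/√2)i|0⟩ + (1/√2)i|1⟩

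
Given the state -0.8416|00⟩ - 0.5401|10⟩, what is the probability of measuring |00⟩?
0.7083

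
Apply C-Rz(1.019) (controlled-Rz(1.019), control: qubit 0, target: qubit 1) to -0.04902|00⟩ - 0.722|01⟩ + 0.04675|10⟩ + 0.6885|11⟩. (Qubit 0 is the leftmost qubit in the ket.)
-0.04902|00⟩ - 0.722|01⟩ + (0.04081 - 0.0228i)|10⟩ + (0.6011 + 0.3358i)|11⟩

C-Rz(1.019) leaves the control-|0⟩ kets |00⟩, |01⟩ unchanged and applies Rz(1.019) to qubit 1 on the control-|1⟩ pair (|10⟩, |11⟩).
Rz(1.019) = [[e^(−iθ/2), 0], [0, e^(iθ/2)]] with e^(±iθ/2) = cos(θ/2) ± i·sin(θ/2); θ = 1.019, cos(θ/2) ≈ 0.872988, sin(θ/2) ≈ 0.487741.
With a = amp(|10⟩) = 0.04675 and b = amp(|11⟩) = 0.6885:
new amp(|10⟩) = (0.872988 - 0.487741i)·a = (0.04081 - 0.0228i)
new amp(|11⟩) = (0.872988 + 0.487741i)·b = (0.6011 + 0.3358i)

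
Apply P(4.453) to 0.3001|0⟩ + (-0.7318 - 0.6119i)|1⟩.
0.3001|0⟩ + (-0.4037 + 0.8643i)|1⟩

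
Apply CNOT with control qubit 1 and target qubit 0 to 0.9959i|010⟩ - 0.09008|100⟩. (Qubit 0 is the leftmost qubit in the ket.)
-0.09008|100⟩ + 0.9959i|110⟩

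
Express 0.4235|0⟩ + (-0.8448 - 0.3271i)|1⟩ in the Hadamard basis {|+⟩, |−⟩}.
(-0.2979 - 0.2313i)|+⟩ + (0.8968 + 0.2313i)|−⟩

With |ψ⟩ = α|0⟩ + β|1⟩, the Hadamard-basis coefficients are ⟨+|ψ⟩ = (α + β)/√2 and ⟨−|ψ⟩ = (α − β)/√2.
Here α = 0.4235, β = (-0.8448 - 0.3271i): (α + β)/√2 = (-0.2979 - 0.2313i), (α − β)/√2 = (0.8968 + 0.2313i).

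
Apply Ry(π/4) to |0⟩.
0.9239|0⟩ + 0.3827|1⟩

Ry(π/4) = [[cos(θ/2), −sin(θ/2)], [sin(θ/2), cos(θ/2)]]; θ = π/4, cos(θ/2) ≈ 0.92388, sin(θ/2) ≈ 0.382683.
With a = amp(|0⟩) = 1 and b = amp(|1⟩) = 0:
new amp(|0⟩) = (0.92388)·a + (-0.382683)·b = 0.9239
new amp(|1⟩) = (0.382683)·a + (0.92388)·b = 0.3827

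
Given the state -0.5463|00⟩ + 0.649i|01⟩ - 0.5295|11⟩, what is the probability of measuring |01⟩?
0.4212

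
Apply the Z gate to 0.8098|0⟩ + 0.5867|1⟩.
0.8098|0⟩ - 0.5867|1⟩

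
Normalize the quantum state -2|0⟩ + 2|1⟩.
-1/√2|0⟩ + 1/√2|1⟩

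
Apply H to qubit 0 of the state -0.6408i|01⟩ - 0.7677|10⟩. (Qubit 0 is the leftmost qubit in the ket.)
-0.5428|00⟩ - 0.4531i|01⟩ + 0.5428|10⟩ - 0.4531i|11⟩

H on qubit 0 mixes each pair of kets that differ only in qubit 0: amplitudes (a, b) of (|…0…⟩, |…1…⟩) become ((a + b)/√2, (a − b)/√2). Kets absent from the input have amplitude 0.
(|00⟩, |10⟩): (a, b) = (0, -0.7677) → (-0.5428, 0.5428)
(|01⟩, |11⟩): (a, b) = (-0.6408i, 0) → (-0.4531i, -0.4531i)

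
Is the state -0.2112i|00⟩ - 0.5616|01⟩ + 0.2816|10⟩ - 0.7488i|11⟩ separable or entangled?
Separable

Writing the state as a|00⟩ + b|01⟩ + c|10⟩ + d|11⟩, it is a product state iff ad − bc = 0.
Here (a, b, c, d) = (-0.2112i, -0.5616, 0.2816, -0.7488i): ad − bc = (-0.2112i)(-0.7488i) − (-0.5616)(0.2816) = 0, so the state is separable.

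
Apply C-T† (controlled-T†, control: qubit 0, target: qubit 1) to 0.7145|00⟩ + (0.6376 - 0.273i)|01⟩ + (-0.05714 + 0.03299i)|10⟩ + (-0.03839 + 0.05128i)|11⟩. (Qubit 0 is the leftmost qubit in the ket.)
0.7145|00⟩ + (0.6376 - 0.273i)|01⟩ + (-0.05714 + 0.03299i)|10⟩ + (0.009115 + 0.06341i)|11⟩

C-T† leaves the control-|0⟩ kets |00⟩, |01⟩ unchanged and applies T† to qubit 1 on the control-|1⟩ pair (|10⟩, |11⟩).
T† = [[1, 0], [0, (1/√2 - (1/√2)i)]].
With a = amp(|10⟩) = (-0.05714 + 0.03299i) and b = amp(|11⟩) = (-0.03839 + 0.05128i):
new amp(|10⟩) = (1)·a = (-0.05714 + 0.03299i)
new amp(|11⟩) = (1/√2 - (1/√2)i)·b = (0.009115 + 0.06341i)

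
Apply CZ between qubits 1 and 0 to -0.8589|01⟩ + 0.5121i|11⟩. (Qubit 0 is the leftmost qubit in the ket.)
-0.8589|01⟩ - 0.5121i|11⟩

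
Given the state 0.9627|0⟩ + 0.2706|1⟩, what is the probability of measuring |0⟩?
0.9268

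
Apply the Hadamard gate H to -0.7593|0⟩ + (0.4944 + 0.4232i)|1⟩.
(-0.1873 + 0.2992i)|0⟩ + (-0.8865 - 0.2992i)|1⟩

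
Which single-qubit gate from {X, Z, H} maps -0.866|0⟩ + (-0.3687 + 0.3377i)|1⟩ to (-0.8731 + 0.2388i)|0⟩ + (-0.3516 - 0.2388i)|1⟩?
H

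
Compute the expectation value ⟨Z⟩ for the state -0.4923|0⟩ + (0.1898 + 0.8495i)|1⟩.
-0.5153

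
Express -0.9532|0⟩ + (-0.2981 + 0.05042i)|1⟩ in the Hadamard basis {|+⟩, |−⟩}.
(-0.8848 + 0.03565i)|+⟩ + (-0.4632 - 0.03565i)|−⟩

With |ψ⟩ = α|0⟩ + β|1⟩, the Hadamard-basis coefficients are ⟨+|ψ⟩ = (α + β)/√2 and ⟨−|ψ⟩ = (α − β)/√2.
Here α = -0.9532, β = (-0.2981 + 0.05042i): (α + β)/√2 = (-0.8848 + 0.03565i), (α − β)/√2 = (-0.4632 - 0.03565i).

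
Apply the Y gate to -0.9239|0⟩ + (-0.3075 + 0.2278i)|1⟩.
(0.2278 + 0.3075i)|0⟩ - 0.9239i|1⟩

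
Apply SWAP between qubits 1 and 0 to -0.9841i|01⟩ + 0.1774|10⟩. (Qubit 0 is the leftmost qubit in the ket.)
0.1774|01⟩ - 0.9841i|10⟩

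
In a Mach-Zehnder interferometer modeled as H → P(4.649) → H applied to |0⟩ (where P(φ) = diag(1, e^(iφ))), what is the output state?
(0.4683 - 0.499i)|0⟩ + (0.5317 + 0.499i)|1⟩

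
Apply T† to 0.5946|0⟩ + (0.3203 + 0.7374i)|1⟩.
0.5946|0⟩ + (0.7479 + 0.2949i)|1⟩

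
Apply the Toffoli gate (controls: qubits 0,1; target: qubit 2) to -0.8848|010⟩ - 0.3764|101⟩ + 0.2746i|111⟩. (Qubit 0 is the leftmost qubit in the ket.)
-0.8848|010⟩ - 0.3764|101⟩ + 0.2746i|110⟩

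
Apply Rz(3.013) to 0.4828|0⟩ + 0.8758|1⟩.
(0.03102 - 0.4818i)|0⟩ + (0.05627 + 0.874i)|1⟩

Rz(3.013) = [[e^(−iθ/2), 0], [0, e^(iθ/2)]] with e^(±iθ/2) = cos(θ/2) ± i·sin(θ/2); θ = 3.013, cos(θ/2) ≈ 0.064252, sin(θ/2) ≈ 0.997934.
With a = amp(|0⟩) = 0.4828 and b = amp(|1⟩) = 0.8758:
new amp(|0⟩) = (0.064252 - 0.997934i)·a = (0.03102 - 0.4818i)
new amp(|1⟩) = (0.064252 + 0.997934i)·b = (0.05627 + 0.874i)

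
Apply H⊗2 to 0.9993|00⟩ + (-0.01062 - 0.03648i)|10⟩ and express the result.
(0.4943 - 0.01824i)|00⟩ + (0.4943 - 0.01824i)|01⟩ + (0.505 + 0.01824i)|10⟩ + (0.505 + 0.01824i)|11⟩

H⊗2 gives amp(|y⟩) = (1/2) Σ_x (−1)^(x·y) amp(|x⟩), where x·y is the number of positions in which both x and y have a 1.
|00⟩: (0.9993 + (-0.01062 - 0.03648i))/2 = (0.4943 - 0.01824i)
|01⟩: (0.9993 + (-0.01062 - 0.03648i))/2 = (0.4943 - 0.01824i)
|10⟩: (0.9993 - (-0.01062 - 0.03648i))/2 = (0.505 + 0.01824i)
|11⟩: (0.9993 - (-0.01062 - 0.03648i))/2 = (0.505 + 0.01824i)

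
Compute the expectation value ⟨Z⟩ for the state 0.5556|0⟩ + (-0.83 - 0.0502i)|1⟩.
-0.3827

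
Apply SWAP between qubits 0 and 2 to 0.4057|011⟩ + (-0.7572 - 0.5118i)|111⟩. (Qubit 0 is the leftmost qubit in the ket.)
0.4057|110⟩ + (-0.7572 - 0.5118i)|111⟩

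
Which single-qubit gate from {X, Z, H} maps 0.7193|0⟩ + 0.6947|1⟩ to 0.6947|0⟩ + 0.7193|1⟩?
X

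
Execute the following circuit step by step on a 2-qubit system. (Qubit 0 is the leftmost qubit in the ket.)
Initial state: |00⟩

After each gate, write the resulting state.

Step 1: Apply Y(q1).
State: i|01⟩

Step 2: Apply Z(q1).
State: -i|01⟩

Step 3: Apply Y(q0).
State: |11⟩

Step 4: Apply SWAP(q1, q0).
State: |11⟩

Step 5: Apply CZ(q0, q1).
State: -|11⟩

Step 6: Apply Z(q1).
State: |11⟩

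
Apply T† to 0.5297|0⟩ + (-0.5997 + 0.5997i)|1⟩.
0.5297|0⟩ + 0.8481i|1⟩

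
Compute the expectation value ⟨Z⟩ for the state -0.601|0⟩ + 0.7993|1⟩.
-0.2777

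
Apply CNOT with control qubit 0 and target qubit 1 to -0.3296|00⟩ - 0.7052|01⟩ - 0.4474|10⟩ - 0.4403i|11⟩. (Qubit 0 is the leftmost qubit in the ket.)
-0.3296|00⟩ - 0.7052|01⟩ - 0.4403i|10⟩ - 0.4474|11⟩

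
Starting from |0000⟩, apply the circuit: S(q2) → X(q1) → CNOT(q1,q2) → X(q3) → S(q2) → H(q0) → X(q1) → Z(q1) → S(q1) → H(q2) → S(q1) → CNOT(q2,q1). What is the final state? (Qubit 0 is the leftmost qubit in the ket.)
(1/2)i|0001⟩ - (1/2)i|0111⟩ + (1/2)i|1001⟩ - (1/2)i|1111⟩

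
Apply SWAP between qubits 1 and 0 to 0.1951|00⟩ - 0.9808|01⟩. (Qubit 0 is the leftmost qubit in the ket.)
0.1951|00⟩ - 0.9808|10⟩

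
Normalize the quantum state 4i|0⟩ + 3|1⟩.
0.8i|0⟩ + 0.6|1⟩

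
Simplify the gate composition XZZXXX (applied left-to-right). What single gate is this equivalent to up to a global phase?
I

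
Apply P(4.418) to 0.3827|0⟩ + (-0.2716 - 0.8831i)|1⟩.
0.3827|0⟩ + (-0.7663 + 0.5162i)|1⟩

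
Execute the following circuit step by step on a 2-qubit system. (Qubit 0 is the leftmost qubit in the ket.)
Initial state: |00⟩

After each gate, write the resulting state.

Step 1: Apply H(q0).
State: 1/√2|00⟩ + 1/√2|10⟩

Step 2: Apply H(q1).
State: 1/2|00⟩ + 1/2|01⟩ + 1/2|10⟩ + 1/2|11⟩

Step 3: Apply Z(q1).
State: 1/2|00⟩ - 1/2|01⟩ + 1/2|10⟩ - 1/2|11⟩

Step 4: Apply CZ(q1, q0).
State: 1/2|00⟩ - 1/2|01⟩ + 1/2|10⟩ + 1/2|11⟩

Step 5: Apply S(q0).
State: 1/2|00⟩ - 1/2|01⟩ + (1/2)i|10⟩ + (1/2)i|11⟩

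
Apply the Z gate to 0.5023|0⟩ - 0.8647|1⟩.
0.5023|0⟩ + 0.8647|1⟩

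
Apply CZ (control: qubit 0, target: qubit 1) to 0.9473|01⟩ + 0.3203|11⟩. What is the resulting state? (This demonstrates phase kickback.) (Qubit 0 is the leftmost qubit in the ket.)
0.9473|01⟩ - 0.3203|11⟩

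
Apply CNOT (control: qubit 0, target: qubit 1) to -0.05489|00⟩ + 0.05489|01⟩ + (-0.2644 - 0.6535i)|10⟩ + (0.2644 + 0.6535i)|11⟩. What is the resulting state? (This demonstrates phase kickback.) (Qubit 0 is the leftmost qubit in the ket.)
-0.05489|00⟩ + 0.05489|01⟩ + (0.2644 + 0.6535i)|10⟩ + (-0.2644 - 0.6535i)|11⟩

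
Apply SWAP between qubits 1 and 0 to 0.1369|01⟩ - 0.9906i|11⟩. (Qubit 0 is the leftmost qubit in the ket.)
0.1369|10⟩ - 0.9906i|11⟩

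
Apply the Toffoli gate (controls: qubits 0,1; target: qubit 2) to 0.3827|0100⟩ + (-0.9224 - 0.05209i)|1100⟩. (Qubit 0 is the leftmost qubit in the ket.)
0.3827|0100⟩ + (-0.9224 - 0.05209i)|1110⟩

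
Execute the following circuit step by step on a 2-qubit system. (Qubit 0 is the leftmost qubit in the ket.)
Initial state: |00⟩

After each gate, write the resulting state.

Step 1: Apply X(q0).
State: |10⟩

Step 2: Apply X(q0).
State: |00⟩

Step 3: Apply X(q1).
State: |01⟩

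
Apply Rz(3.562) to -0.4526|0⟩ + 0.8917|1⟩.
(0.09444 + 0.4426i)|0⟩ + (-0.1861 + 0.8721i)|1⟩

Rz(3.562) = [[e^(−iθ/2), 0], [0, e^(iθ/2)]] with e^(±iθ/2) = cos(θ/2) ± i·sin(θ/2); θ = 3.562, cos(θ/2) ≈ -0.208659, sin(θ/2) ≈ 0.977988.
With a = amp(|0⟩) = -0.4526 and b = amp(|1⟩) = 0.8917:
new amp(|0⟩) = (-0.208659 - 0.977988i)·a = (0.09444 + 0.4426i)
new amp(|1⟩) = (-0.208659 + 0.977988i)·b = (-0.1861 + 0.8721i)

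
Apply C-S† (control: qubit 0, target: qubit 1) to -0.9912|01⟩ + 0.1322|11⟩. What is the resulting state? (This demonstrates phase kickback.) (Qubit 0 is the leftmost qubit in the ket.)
-0.9912|01⟩ - 0.1322i|11⟩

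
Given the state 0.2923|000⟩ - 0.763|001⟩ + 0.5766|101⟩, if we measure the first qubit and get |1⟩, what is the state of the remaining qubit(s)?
|01⟩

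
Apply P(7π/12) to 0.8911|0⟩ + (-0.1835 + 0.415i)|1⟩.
0.8911|0⟩ + (-0.3534 - 0.2847i)|1⟩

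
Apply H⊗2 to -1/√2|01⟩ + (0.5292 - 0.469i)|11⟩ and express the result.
(-0.08895 - 0.2345i)|00⟩ + (0.08895 + 0.2345i)|01⟩ + (-0.6182 + 0.2345i)|10⟩ + (0.6182 - 0.2345i)|11⟩

H⊗2 gives amp(|y⟩) = (1/2) Σ_x (−1)^(x·y) amp(|x⟩), where x·y is the number of positions in which both x and y have a 1.
|00⟩: (-1/√2 + (0.5292 - 0.469i))/2 = (-0.08895 - 0.2345i)
|01⟩: (1/√2 - (0.5292 - 0.469i))/2 = (0.08895 + 0.2345i)
|10⟩: (-1/√2 - (0.5292 - 0.469i))/2 = (-0.6182 + 0.2345i)
|11⟩: (1/√2 + (0.5292 - 0.469i))/2 = (0.6182 - 0.2345i)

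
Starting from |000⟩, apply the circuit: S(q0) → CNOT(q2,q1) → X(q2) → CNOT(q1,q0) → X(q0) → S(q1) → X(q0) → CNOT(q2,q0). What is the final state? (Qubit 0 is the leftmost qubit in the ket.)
|101⟩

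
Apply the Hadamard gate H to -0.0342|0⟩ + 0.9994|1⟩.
0.6825|0⟩ - 0.7309|1⟩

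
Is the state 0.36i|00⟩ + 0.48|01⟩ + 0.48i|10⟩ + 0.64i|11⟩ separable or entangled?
Entangled

Writing the state as a|00⟩ + b|01⟩ + c|10⟩ + d|11⟩, it is a product state iff ad − bc = 0.
Here (a, b, c, d) = (0.36i, 0.48, 0.48i, 0.64i): ad − bc = (0.36i)(0.64i) − (0.48)(0.48i) = (-0.2304 - 0.2304i) ≠ 0, so the state is entangled.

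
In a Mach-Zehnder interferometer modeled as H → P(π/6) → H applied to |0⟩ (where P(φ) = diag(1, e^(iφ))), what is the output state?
(0.933 + 0.25i)|0⟩ + (0.06699 - 0.25i)|1⟩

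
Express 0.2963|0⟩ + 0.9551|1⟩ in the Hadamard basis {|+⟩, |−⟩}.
0.8849|+⟩ - 0.4658|−⟩

With |ψ⟩ = α|0⟩ + β|1⟩, the Hadamard-basis coefficients are ⟨+|ψ⟩ = (α + β)/√2 and ⟨−|ψ⟩ = (α − β)/√2.
Here α = 0.2963, β = 0.9551: (α + β)/√2 = 0.8849, (α − β)/√2 = -0.4658.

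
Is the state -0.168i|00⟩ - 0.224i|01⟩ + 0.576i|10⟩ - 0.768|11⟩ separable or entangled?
Entangled

Writing the state as a|00⟩ + b|01⟩ + c|10⟩ + d|11⟩, it is a product state iff ad − bc = 0.
Here (a, b, c, d) = (-0.168i, -0.224i, 0.576i, -0.768): ad − bc = (-0.168i)(-0.768) − (-0.224i)(0.576i) = (-0.129 + 0.129i) ≠ 0, so the state is entangled.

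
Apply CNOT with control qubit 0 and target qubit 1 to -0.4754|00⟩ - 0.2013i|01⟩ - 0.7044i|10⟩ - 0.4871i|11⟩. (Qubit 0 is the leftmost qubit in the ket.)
-0.4754|00⟩ - 0.2013i|01⟩ - 0.4871i|10⟩ - 0.7044i|11⟩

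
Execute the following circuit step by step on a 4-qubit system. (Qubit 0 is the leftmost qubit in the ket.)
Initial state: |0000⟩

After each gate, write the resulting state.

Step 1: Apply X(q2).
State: |0010⟩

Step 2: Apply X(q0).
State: |1010⟩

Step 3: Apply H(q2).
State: 1/√2|1000⟩ - 1/√2|1010⟩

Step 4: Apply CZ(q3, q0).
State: 1/√2|1000⟩ - 1/√2|1010⟩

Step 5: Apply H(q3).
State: 1/2|1000⟩ + 1/2|1001⟩ - 1/2|1010⟩ - 1/2|1011⟩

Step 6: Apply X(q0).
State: 1/2|0000⟩ + 1/2|0001⟩ - 1/2|0010⟩ - 1/2|0011⟩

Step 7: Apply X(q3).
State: 1/2|0000⟩ + 1/2|0001⟩ - 1/2|0010⟩ - 1/2|0011⟩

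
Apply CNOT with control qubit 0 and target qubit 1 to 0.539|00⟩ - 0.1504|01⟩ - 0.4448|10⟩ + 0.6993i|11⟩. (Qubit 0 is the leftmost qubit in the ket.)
0.539|00⟩ - 0.1504|01⟩ + 0.6993i|10⟩ - 0.4448|11⟩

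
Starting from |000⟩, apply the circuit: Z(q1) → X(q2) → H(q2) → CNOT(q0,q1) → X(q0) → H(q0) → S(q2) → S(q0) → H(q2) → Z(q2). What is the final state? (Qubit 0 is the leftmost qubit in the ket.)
(1/√8 - (1/√8)i)|000⟩ + (-1/√8 - (1/√8)i)|001⟩ + (-1/√8 - (1/√8)i)|100⟩ + (-1/√8 + (1/√8)i)|101⟩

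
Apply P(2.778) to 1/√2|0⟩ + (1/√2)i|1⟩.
1/√2|0⟩ + (-0.2515 - 0.6609i)|1⟩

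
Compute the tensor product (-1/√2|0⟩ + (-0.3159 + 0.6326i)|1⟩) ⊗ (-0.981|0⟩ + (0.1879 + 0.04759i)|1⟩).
0.6937|00⟩ + (-0.1329 - 0.03365i)|01⟩ + (0.3099 - 0.6206i)|10⟩ + (-0.08946 + 0.1038i)|11⟩

amp(|b₁b₂…⟩) = product of the factor amplitudes for bits b₁, b₂, …; only kets whose every factor amplitude is nonzero survive.
|00⟩: (-1/√2)(-0.981) = 0.6937
|01⟩: (-1/√2)(0.1879 + 0.04759i) = (-0.1329 - 0.03365i)
|10⟩: (-0.3159 + 0.6326i)(-0.981) = (0.3099 - 0.6206i)
|11⟩: (-0.3159 + 0.6326i)(0.1879 + 0.04759i) = (-0.08946 + 0.1038i)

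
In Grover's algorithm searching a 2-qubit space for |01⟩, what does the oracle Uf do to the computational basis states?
Uf|x⟩ = -|x⟩ if x = 01, else |x⟩ (phase flip on target)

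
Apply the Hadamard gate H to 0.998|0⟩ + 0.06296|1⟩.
0.7502|0⟩ + 0.6612|1⟩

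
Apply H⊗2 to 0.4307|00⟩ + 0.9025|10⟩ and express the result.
0.6666|00⟩ + 0.6666|01⟩ - 0.2359|10⟩ - 0.2359|11⟩

H⊗2 gives amp(|y⟩) = (1/2) Σ_x (−1)^(x·y) amp(|x⟩), where x·y is the number of positions in which both x and y have a 1.
|00⟩: (0.4307 + 0.9025)/2 = 0.6666
|01⟩: (0.4307 + 0.9025)/2 = 0.6666
|10⟩: (0.4307 - 0.9025)/2 = -0.2359
|11⟩: (0.4307 - 0.9025)/2 = -0.2359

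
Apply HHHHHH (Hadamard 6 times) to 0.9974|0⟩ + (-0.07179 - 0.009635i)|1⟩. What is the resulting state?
0.9974|0⟩ + (-0.07179 - 0.009635i)|1⟩

H² = I, so an even number of Hadamards cancels: H^6 = I and the state is unchanged.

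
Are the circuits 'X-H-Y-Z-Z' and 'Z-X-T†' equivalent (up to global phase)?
No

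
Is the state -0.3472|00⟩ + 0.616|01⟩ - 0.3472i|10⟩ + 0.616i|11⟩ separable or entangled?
Separable

Writing the state as a|00⟩ + b|01⟩ + c|10⟩ + d|11⟩, it is a product state iff ad − bc = 0.
Here (a, b, c, d) = (-0.3472, 0.616, -0.3472i, 0.616i): ad − bc = (-0.3472)(0.616i) − (0.616)(-0.3472i) = 0, so the state is separable.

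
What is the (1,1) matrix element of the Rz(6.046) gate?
(-0.993 + 0.1183i)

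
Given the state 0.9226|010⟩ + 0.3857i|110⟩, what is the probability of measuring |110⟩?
0.1488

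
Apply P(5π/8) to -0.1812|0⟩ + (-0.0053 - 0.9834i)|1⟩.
-0.1812|0⟩ + (0.9106 + 0.3714i)|1⟩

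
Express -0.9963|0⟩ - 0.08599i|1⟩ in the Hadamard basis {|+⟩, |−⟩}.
(-0.7045 - 0.0608i)|+⟩ + (-0.7045 + 0.0608i)|−⟩

With |ψ⟩ = α|0⟩ + β|1⟩, the Hadamard-basis coefficients are ⟨+|ψ⟩ = (α + β)/√2 and ⟨−|ψ⟩ = (α − β)/√2.
Here α = -0.9963, β = -0.08599i: (α + β)/√2 = (-0.7045 - 0.0608i), (α − β)/√2 = (-0.7045 + 0.0608i).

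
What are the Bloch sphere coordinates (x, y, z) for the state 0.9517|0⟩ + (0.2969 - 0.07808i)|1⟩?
(0.5651, -0.1486, 0.8115)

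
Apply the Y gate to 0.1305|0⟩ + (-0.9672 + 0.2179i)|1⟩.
(0.2179 + 0.9672i)|0⟩ + 0.1305i|1⟩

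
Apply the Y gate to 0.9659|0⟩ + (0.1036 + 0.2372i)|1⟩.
(0.2372 - 0.1036i)|0⟩ + 0.9659i|1⟩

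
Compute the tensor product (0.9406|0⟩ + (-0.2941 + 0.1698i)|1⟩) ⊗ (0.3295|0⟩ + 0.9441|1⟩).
0.3099|00⟩ + 0.888|01⟩ + (-0.09691 + 0.05595i)|10⟩ + (-0.2777 + 0.1603i)|11⟩

amp(|b₁b₂…⟩) = product of the factor amplitudes for bits b₁, b₂, …; only kets whose every factor amplitude is nonzero survive.
|00⟩: (0.9406)(0.3295) = 0.3099
|01⟩: (0.9406)(0.9441) = 0.888
|10⟩: (-0.2941 + 0.1698i)(0.3295) = (-0.09691 + 0.05595i)
|11⟩: (-0.2941 + 0.1698i)(0.9441) = (-0.2777 + 0.1603i)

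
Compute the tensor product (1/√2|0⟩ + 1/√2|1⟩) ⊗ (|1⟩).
1/√2|01⟩ + 1/√2|11⟩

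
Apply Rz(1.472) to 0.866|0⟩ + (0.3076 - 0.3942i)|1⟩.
(0.6418 - 0.5814i)|0⟩ + (0.4926 - 0.08566i)|1⟩

Rz(1.472) = [[e^(−iθ/2), 0], [0, e^(iθ/2)]] with e^(±iθ/2) = cos(θ/2) ± i·sin(θ/2); θ = 1.472, cos(θ/2) ≈ 0.74116, sin(θ/2) ≈ 0.671329.
With a = amp(|0⟩) = 0.866 and b = amp(|1⟩) = (0.3076 - 0.3942i):
new amp(|0⟩) = (0.74116 - 0.671329i)·a = (0.6418 - 0.5814i)
new amp(|1⟩) = (0.74116 + 0.671329i)·b = (0.4926 - 0.08566i)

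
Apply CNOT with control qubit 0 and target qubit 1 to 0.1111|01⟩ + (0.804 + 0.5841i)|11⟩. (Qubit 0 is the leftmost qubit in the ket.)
0.1111|01⟩ + (0.804 + 0.5841i)|10⟩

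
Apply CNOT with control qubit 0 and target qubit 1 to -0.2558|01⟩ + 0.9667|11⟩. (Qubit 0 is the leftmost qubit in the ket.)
-0.2558|01⟩ + 0.9667|10⟩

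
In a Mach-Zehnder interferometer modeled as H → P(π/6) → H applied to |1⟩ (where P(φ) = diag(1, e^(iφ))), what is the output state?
(0.06699 - 0.25i)|0⟩ + (0.933 + 0.25i)|1⟩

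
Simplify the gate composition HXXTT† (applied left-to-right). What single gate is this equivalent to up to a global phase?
H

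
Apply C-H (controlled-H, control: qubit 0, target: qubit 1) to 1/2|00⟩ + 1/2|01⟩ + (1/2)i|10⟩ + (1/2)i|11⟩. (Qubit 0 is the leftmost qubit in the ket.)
1/2|00⟩ + 1/2|01⟩ + (1/√2)i|10⟩

C-H leaves the control-|0⟩ kets |00⟩, |01⟩ unchanged and applies H to qubit 1 on the control-|1⟩ pair (|10⟩, |11⟩).
H = [[1/√2, 1/√2], [1/√2, -1/√2]].
With a = amp(|10⟩) = (1/2)i and b = amp(|11⟩) = (1/2)i:
new amp(|10⟩) = (1/√2)·a + (1/√2)·b = (1/√2)i
new amp(|11⟩) = (1/√2)·a + (-1/√2)·b = 0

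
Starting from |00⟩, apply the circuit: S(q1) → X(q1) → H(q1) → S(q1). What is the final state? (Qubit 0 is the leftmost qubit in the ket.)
1/√2|00⟩ - (1/√2)i|01⟩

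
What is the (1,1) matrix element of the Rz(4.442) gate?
(-0.6053 + 0.796i)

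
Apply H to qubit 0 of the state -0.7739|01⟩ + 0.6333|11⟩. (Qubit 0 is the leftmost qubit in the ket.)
-0.09942|01⟩ - 0.995|11⟩

H on qubit 0 mixes each pair of kets that differ only in qubit 0: amplitudes (a, b) of (|…0…⟩, |…1…⟩) become ((a + b)/√2, (a − b)/√2). Kets absent from the input have amplitude 0.
(|01⟩, |11⟩): (a, b) = (-0.7739, 0.6333) → (-0.09942, -0.995)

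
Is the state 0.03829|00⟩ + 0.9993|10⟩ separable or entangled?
Separable

Writing the state as a|00⟩ + b|01⟩ + c|10⟩ + d|11⟩, it is a product state iff ad − bc = 0.
Here (a, b, c, d) = (0.03829, 0, 0.9993, 0): ad − bc = (0.03829)(0) − (0)(0.9993) = 0, so the state is separable.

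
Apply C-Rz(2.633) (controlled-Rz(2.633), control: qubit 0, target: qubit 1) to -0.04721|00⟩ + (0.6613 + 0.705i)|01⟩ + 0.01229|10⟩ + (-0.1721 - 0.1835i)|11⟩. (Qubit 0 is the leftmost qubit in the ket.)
-0.04721|00⟩ + (0.6613 + 0.705i)|01⟩ + (0.003092 - 0.01189i)|10⟩ + (0.1343 - 0.2127i)|11⟩

C-Rz(2.633) leaves the control-|0⟩ kets |00⟩, |01⟩ unchanged and applies Rz(2.633) to qubit 1 on the control-|1⟩ pair (|10⟩, |11⟩).
Rz(2.633) = [[e^(−iθ/2), 0], [0, e^(iθ/2)]] with e^(±iθ/2) = cos(θ/2) ± i·sin(θ/2); θ = 2.633, cos(θ/2) ≈ 0.251564, sin(θ/2) ≈ 0.967841.
With a = amp(|10⟩) = 0.01229 and b = amp(|11⟩) = (-0.1721 - 0.1835i):
new amp(|10⟩) = (0.251564 - 0.967841i)·a = (0.003092 - 0.01189i)
new amp(|11⟩) = (0.251564 + 0.967841i)·b = (0.1343 - 0.2127i)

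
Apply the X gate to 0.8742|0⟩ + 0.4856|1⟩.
0.4856|0⟩ + 0.8742|1⟩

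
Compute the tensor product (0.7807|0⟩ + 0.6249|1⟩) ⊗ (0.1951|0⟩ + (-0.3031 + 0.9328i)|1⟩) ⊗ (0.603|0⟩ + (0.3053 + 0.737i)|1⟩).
0.09185|000⟩ + (0.0465 + 0.1123i)|001⟩ + (-0.1427 + 0.4391i)|010⟩ + (-0.609 + 0.04793i)|011⟩ + 0.07352|100⟩ + (0.03722 + 0.08985i)|101⟩ + (-0.1142 + 0.3515i)|110⟩ + (-0.4874 + 0.03837i)|111⟩

amp(|b₁b₂…⟩) = product of the factor amplitudes for bits b₁, b₂, …; only kets whose every factor amplitude is nonzero survive.
|000⟩: (0.7807)(0.1951)(0.603) = 0.09185
|001⟩: (0.7807)(0.1951)(0.3053 + 0.737i) = (0.0465 + 0.1123i)
|010⟩: (0.7807)(-0.3031 + 0.9328i)(0.603) = (-0.1427 + 0.4391i)
|011⟩: (0.7807)(-0.3031 + 0.9328i)(0.3053 + 0.737i) = (-0.609 + 0.04793i)
|100⟩: (0.6249)(0.1951)(0.603) = 0.07352
|101⟩: (0.6249)(0.1951)(0.3053 + 0.737i) = (0.03722 + 0.08985i)
|110⟩: (0.6249)(-0.3031 + 0.9328i)(0.603) = (-0.1142 + 0.3515i)
|111⟩: (0.6249)(-0.3031 + 0.9328i)(0.3053 + 0.737i) = (-0.4874 + 0.03837i)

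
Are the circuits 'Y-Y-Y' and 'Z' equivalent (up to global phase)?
No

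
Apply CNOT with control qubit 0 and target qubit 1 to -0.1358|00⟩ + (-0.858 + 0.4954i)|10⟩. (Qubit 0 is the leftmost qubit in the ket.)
-0.1358|00⟩ + (-0.858 + 0.4954i)|11⟩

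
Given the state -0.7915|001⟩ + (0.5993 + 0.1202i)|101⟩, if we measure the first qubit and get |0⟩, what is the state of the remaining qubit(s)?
-|01⟩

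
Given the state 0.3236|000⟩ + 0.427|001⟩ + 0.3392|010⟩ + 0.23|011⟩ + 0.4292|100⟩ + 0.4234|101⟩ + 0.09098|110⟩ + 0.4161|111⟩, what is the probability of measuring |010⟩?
0.1151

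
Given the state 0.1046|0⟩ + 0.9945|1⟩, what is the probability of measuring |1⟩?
0.989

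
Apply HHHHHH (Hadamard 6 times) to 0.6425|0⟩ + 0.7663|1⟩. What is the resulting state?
0.6425|0⟩ + 0.7663|1⟩

H² = I, so an even number of Hadamards cancels: H^6 = I and the state is unchanged.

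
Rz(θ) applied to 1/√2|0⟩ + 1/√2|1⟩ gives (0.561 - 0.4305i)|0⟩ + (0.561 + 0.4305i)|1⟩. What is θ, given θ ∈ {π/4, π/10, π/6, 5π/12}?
5π/12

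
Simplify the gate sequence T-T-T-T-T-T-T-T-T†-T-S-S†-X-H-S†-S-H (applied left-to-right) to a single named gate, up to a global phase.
X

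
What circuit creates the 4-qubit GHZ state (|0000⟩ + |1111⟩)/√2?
H(q0) → CNOT(q0,q1) → CNOT(q0,q2) → CNOT(q0,q3)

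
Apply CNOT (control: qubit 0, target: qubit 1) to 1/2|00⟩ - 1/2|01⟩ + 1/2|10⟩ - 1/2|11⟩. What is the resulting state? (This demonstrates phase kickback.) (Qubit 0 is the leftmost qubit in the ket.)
1/2|00⟩ - 1/2|01⟩ - 1/2|10⟩ + 1/2|11⟩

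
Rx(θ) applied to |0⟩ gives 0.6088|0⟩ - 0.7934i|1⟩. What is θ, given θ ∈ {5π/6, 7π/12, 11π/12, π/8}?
7π/12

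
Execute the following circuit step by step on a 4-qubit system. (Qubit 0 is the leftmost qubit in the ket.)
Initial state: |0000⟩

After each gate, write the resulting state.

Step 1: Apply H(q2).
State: 1/√2|0000⟩ + 1/√2|0010⟩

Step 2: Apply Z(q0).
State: 1/√2|0000⟩ + 1/√2|0010⟩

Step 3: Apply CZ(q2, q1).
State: 1/√2|0000⟩ + 1/√2|0010⟩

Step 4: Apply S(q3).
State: 1/√2|0000⟩ + 1/√2|0010⟩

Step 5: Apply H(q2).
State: |0000⟩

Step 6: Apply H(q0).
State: 1/√2|0000⟩ + 1/√2|1000⟩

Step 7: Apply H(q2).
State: 1/2|0000⟩ + 1/2|0010⟩ + 1/2|1000⟩ + 1/2|1010⟩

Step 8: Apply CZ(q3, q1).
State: 1/2|0000⟩ + 1/2|0010⟩ + 1/2|1000⟩ + 1/2|1010⟩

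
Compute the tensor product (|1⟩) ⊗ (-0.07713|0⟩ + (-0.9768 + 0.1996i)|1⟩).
-0.07713|10⟩ + (-0.9768 + 0.1996i)|11⟩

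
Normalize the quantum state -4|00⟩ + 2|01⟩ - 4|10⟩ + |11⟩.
-0.6576|00⟩ + 0.3288|01⟩ - 0.6576|10⟩ + 0.1644|11⟩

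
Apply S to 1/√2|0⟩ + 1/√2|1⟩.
1/√2|0⟩ + (1/√2)i|1⟩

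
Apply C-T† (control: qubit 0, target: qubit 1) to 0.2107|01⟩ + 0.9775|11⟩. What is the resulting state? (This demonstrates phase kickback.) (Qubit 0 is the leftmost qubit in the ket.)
0.2107|01⟩ + (0.6912 - 0.6912i)|11⟩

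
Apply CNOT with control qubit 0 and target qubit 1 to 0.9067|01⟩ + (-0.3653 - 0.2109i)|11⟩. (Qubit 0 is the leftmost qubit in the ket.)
0.9067|01⟩ + (-0.3653 - 0.2109i)|10⟩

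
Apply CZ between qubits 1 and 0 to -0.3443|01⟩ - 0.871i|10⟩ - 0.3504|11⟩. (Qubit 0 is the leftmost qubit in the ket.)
-0.3443|01⟩ - 0.871i|10⟩ + 0.3504|11⟩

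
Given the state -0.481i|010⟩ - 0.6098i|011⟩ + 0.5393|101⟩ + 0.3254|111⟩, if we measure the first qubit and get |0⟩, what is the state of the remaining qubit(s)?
-0.6193i|10⟩ - 0.7851i|11⟩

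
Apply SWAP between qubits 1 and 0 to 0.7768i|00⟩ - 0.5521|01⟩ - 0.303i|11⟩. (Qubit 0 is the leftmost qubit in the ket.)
0.7768i|00⟩ - 0.5521|10⟩ - 0.303i|11⟩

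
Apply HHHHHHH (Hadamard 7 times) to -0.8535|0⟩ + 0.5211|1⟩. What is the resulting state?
-0.235|0⟩ - 0.972|1⟩

H² = I, so H^7 = H: a single Hadamard. With (a, b) = (-0.8535, 0.5211), H gives ((a + b)/√2, (a − b)/√2) = (-0.235, -0.972).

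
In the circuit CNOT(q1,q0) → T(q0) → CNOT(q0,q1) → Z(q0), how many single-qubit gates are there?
2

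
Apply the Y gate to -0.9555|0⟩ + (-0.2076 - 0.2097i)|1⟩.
(-0.2097 + 0.2076i)|0⟩ - 0.9555i|1⟩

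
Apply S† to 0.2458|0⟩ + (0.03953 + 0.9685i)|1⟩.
0.2458|0⟩ + (0.9685 - 0.03953i)|1⟩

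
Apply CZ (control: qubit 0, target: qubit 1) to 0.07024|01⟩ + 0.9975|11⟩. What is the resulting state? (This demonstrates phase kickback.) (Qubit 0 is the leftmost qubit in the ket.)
0.07024|01⟩ - 0.9975|11⟩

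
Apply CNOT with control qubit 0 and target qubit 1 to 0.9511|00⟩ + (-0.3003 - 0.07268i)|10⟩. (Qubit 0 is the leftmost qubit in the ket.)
0.9511|00⟩ + (-0.3003 - 0.07268i)|11⟩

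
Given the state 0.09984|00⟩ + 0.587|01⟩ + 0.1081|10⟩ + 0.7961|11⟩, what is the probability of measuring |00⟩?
0.009968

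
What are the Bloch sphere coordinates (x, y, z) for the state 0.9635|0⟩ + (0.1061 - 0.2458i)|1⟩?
(0.2045, -0.4737, 0.8567)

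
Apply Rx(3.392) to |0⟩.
-0.1249|0⟩ - 0.9922i|1⟩

Rx(3.392) = [[cos(θ/2), −i·sin(θ/2)], [−i·sin(θ/2), cos(θ/2)]]; θ = 3.392, cos(θ/2) ≈ -0.124877, sin(θ/2) ≈ 0.992172.
With a = amp(|0⟩) = 1 and b = amp(|1⟩) = 0:
new amp(|0⟩) = (-0.124877)·a + (-0.992172i)·b = -0.1249
new amp(|1⟩) = (-0.992172i)·a + (-0.124877)·b = -0.9922i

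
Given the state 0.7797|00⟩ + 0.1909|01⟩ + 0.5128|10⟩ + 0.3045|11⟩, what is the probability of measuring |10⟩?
0.263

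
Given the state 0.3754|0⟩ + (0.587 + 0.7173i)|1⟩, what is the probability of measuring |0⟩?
0.1409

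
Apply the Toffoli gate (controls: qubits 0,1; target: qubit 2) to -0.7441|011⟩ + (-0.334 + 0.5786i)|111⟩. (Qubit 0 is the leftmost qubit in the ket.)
-0.7441|011⟩ + (-0.334 + 0.5786i)|110⟩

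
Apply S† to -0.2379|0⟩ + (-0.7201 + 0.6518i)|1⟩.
-0.2379|0⟩ + (0.6518 + 0.7201i)|1⟩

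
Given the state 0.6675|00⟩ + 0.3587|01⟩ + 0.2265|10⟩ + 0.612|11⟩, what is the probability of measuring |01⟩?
0.1287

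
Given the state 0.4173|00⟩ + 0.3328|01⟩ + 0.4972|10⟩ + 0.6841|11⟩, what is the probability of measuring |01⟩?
0.1108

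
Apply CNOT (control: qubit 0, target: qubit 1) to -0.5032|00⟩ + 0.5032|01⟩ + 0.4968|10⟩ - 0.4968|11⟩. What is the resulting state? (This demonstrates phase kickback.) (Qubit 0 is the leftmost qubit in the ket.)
-0.5032|00⟩ + 0.5032|01⟩ - 0.4968|10⟩ + 0.4968|11⟩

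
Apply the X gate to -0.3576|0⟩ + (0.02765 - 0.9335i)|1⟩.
(0.02765 - 0.9335i)|0⟩ - 0.3576|1⟩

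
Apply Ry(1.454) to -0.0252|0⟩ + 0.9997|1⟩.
-0.6833|0⟩ + 0.7302|1⟩

Ry(1.454) = [[cos(θ/2), −sin(θ/2)], [sin(θ/2), cos(θ/2)]]; θ = 1.454, cos(θ/2) ≈ 0.747172, sin(θ/2) ≈ 0.664631.
With a = amp(|0⟩) = -0.0252 and b = amp(|1⟩) = 0.9997:
new amp(|0⟩) = (0.747172)·a + (-0.664631)·b = -0.6833
new amp(|1⟩) = (0.664631)·a + (0.747172)·b = 0.7302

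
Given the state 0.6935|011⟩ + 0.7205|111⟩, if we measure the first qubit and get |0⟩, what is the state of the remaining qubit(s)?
|11⟩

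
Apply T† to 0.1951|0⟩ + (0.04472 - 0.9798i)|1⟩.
0.1951|0⟩ + (-0.6612 - 0.7244i)|1⟩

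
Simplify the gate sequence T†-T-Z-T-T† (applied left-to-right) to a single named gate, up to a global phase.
Z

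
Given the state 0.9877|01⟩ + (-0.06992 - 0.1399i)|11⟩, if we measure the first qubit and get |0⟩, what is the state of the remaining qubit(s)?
|1⟩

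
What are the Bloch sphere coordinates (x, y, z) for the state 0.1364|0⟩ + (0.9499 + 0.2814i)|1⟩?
(0.2591, 0.07677, -0.9629)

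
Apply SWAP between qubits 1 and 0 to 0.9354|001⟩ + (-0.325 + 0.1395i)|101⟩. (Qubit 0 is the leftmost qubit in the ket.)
0.9354|001⟩ + (-0.325 + 0.1395i)|011⟩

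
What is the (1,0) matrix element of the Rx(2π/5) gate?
-0.5878i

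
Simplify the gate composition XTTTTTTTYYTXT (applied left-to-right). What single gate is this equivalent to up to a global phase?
T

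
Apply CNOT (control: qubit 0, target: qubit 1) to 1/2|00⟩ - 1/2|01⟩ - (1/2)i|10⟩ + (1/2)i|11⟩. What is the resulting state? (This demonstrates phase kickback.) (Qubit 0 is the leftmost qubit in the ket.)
1/2|00⟩ - 1/2|01⟩ + (1/2)i|10⟩ - (1/2)i|11⟩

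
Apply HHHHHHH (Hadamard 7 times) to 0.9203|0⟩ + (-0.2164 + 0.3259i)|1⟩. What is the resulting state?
(0.4977 + 0.2304i)|0⟩ + (0.8038 - 0.2304i)|1⟩

H² = I, so H^7 = H: a single Hadamard. With (a, b) = (0.9203, (-0.2164 + 0.3259i)), H gives ((a + b)/√2, (a − b)/√2) = ((0.4977 + 0.2304i), (0.8038 - 0.2304i)).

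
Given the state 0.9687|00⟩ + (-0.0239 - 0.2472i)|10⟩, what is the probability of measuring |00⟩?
0.9384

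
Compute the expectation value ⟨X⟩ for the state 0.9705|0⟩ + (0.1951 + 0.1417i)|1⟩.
0.3787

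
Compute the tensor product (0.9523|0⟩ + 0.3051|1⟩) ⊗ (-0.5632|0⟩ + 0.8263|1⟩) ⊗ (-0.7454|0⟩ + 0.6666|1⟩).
0.3998|000⟩ - 0.3575|001⟩ - 0.5865|010⟩ + 0.5245|011⟩ + 0.1281|100⟩ - 0.1145|101⟩ - 0.1879|110⟩ + 0.1681|111⟩

amp(|b₁b₂…⟩) = product of the factor amplitudes for bits b₁, b₂, …; only kets whose every factor amplitude is nonzero survive.
|000⟩: (0.9523)(-0.5632)(-0.7454) = 0.3998
|001⟩: (0.9523)(-0.5632)(0.6666) = -0.3575
|010⟩: (0.9523)(0.8263)(-0.7454) = -0.5865
|011⟩: (0.9523)(0.8263)(0.6666) = 0.5245
|100⟩: (0.3051)(-0.5632)(-0.7454) = 0.1281
|101⟩: (0.3051)(-0.5632)(0.6666) = -0.1145
|110⟩: (0.3051)(0.8263)(-0.7454) = -0.1879
|111⟩: (0.3051)(0.8263)(0.6666) = 0.1681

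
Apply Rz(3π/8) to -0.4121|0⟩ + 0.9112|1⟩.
(-0.3426 + 0.229i)|0⟩ + (0.7576 + 0.5062i)|1⟩

Rz(3π/8) = [[e^(−iθ/2), 0], [0, e^(iθ/2)]] with e^(±iθ/2) = cos(θ/2) ± i·sin(θ/2); θ = 3π/8, cos(θ/2) ≈ 0.83147, sin(θ/2) ≈ 0.55557.
With a = amp(|0⟩) = -0.4121 and b = amp(|1⟩) = 0.9112:
new amp(|0⟩) = (0.83147 - 0.55557i)·a = (-0.3426 + 0.229i)
new amp(|1⟩) = (0.83147 + 0.55557i)·b = (0.7576 + 0.5062i)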